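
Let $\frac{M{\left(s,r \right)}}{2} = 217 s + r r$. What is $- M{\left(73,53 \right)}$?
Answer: $-37300$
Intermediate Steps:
$M{\left(s,r \right)} = 2 r^{2} + 434 s$ ($M{\left(s,r \right)} = 2 \left(217 s + r r\right) = 2 \left(217 s + r^{2}\right) = 2 \left(r^{2} + 217 s\right) = 2 r^{2} + 434 s$)
$- M{\left(73,53 \right)} = - (2 \cdot 53^{2} + 434 \cdot 73) = - (2 \cdot 2809 + 31682) = - (5618 + 31682) = \left(-1\right) 37300 = -37300$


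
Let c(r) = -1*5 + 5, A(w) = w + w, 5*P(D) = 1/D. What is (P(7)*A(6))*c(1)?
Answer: 0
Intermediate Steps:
P(D) = 1/(5*D)
A(w) = 2*w
c(r) = 0 (c(r) = -5 + 5 = 0)
(P(7)*A(6))*c(1) = (((⅕)/7)*(2*6))*0 = (((⅕)*(⅐))*12)*0 = ((1/35)*12)*0 = (12/35)*0 = 0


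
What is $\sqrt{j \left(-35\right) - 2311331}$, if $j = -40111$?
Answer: $i \sqrt{907446} \approx 952.6 i$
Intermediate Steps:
$\sqrt{j \left(-35\right) - 2311331} = \sqrt{\left(-40111\right) \left(-35\right) - 2311331} = \sqrt{1403885 - 2311331} = \sqrt{-907446} = i \sqrt{907446}$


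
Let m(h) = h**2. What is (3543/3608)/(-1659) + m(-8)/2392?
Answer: 15608673/596571976 ≈ 0.026164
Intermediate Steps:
(3543/3608)/(-1659) + m(-8)/2392 = (3543/3608)/(-1659) + (-8)**2/2392 = (3543*(1/3608))*(-1/1659) + 64*(1/2392) = (3543/3608)*(-1/1659) + 8/299 = -1181/1995224 + 8/299 = 15608673/596571976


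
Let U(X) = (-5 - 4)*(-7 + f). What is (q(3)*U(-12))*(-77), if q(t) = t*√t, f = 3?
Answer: -8316*√3 ≈ -14404.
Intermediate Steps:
U(X) = 36 (U(X) = (-5 - 4)*(-7 + 3) = -9*(-4) = 36)
q(t) = t^(3/2)
(q(3)*U(-12))*(-77) = (3^(3/2)*36)*(-77) = ((3*√3)*36)*(-77) = (108*√3)*(-77) = -8316*√3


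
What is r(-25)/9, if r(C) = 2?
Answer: 2/9 ≈ 0.22222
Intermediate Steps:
r(-25)/9 = 2/9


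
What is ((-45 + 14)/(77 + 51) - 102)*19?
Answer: -248653/128 ≈ -1942.6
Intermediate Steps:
((-45 + 14)/(77 + 51) - 102)*19 = (-31/128 - 102)*19 = -13087/128*19 = -248653/128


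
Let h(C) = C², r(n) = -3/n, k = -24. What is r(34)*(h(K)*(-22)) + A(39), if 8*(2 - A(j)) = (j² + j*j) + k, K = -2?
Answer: -24989/68 ≈ -367.49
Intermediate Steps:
A(j) = 5 - j²/4 (A(j) = 2 - ((j² + j*j) - 24)/8 = 2 - ((j² + j²) - 24)/8 = 2 - (2*j² - 24)/8 = 2 - (-24 + 2*j²)/8 = 2 + (3 - j²/4) = 5 - j²/4)
r(34)*(h(K)*(-22)) + A(39) = (-3/34)*((-2)²*(-22)) + (5 - ¼*39²) = (-3*1/34)*(4*(-22)) + (5 - ¼*1521) = -3/34*(-88) + (5 - 1521/4) = 132/17 - 1501/4 = -24989/68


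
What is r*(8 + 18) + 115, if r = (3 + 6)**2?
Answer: 2221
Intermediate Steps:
r = 81 (r = 9**2 = 81)
r*(8 + 18) + 115 = 81*(8 + 18) + 115 = 81*26 + 115 = 2106 + 115 = 2221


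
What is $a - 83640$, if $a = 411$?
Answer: $-83229$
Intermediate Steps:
$a - 83640 = 411 - 83640 = -83229$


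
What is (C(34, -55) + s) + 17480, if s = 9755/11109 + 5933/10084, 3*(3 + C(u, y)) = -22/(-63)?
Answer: 17622054146353/1008208404 ≈ 17479.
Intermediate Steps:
C(u, y) = -545/189 (C(u, y) = -3 + (-22/(-63))/3 = -3 + (-22*(-1/63))/3 = -3 + (⅓)*(22/63) = -3 + 22/189 = -545/189)
s = 164279117/112023156 (s = 9755*(1/11109) + 5933*(1/10084) = 9755/11109 + 5933/10084 = 164279117/112023156 ≈ 1.4665)
(C(34, -55) + s) + 17480 = (-545/189 + 164279117/112023156) + 17480 = -1428755567/1008208404 + 17480 = 17622054146353/1008208404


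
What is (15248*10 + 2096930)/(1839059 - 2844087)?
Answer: -1124705/502514 ≈ -2.2382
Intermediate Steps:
(15248*10 + 2096930)/(1839059 - 2844087) = (152480 + 2096930)/(-1005028) = 2249410*(-1/1005028) = -1124705/502514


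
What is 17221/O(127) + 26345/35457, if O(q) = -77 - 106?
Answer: -67309318/720959 ≈ -93.361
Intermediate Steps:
O(q) = -183
17221/O(127) + 26345/35457 = 17221/(-183) + 26345/35457 = 17221*(-1/183) + 26345*(1/35457) = -17221/183 + 26345/35457 = -67309318/720959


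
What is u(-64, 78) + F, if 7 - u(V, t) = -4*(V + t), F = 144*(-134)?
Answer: -19233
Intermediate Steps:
F = -19296
u(V, t) = 7 + 4*V + 4*t (u(V, t) = 7 - (-4)*(V + t) = 7 - (-4*V - 4*t) = 7 + (4*V + 4*t) = 7 + 4*V + 4*t)
u(-64, 78) + F = (7 + 4*(-64) + 4*78) - 19296 = (7 - 256 + 312) - 19296 = 63 - 19296 = -19233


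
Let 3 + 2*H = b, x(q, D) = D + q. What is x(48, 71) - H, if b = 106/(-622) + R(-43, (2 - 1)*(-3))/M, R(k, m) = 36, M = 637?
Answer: 23883176/198107 ≈ 120.56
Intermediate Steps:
b = -22565/198107 (b = 106/(-622) + 36/637 = 106*(-1/622) + 36*(1/637) = -53/311 + 36/637 = -22565/198107 ≈ -0.11390)
H = -308443/198107 (H = -3/2 + (1/2)*(-22565/198107) = -3/2 - 22565/396214 = -308443/198107 ≈ -1.5570)
x(48, 71) - H = (71 + 48) - 1*(-308443/198107) = 119 + 308443/198107 = 23883176/198107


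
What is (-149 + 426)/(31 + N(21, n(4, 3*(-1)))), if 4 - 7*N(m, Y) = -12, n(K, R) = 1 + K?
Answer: 1939/233 ≈ 8.3219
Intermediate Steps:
N(m, Y) = 16/7 (N(m, Y) = 4/7 - 1/7*(-12) = 4/7 + 12/7 = 16/7)
(-149 + 426)/(31 + N(21, n(4, 3*(-1)))) = (-149 + 426)/(31 + 16/7) = 277/(233/7) = 277*(7/233) = 1939/233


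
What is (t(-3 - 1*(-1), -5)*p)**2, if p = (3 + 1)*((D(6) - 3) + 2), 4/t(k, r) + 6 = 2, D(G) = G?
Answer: 400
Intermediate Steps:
t(k, r) = -1 (t(k, r) = 4/(-6 + 2) = 4/(-4) = 4*(-1/4) = -1)
p = 20 (p = (3 + 1)*((6 - 3) + 2) = 4*(3 + 2) = 4*5 = 20)
(t(-3 - 1*(-1), -5)*p)**2 = (-1*20)**2 = (-20)**2 = 400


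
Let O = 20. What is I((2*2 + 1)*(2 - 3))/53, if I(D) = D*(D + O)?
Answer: -75/53 ≈ -1.4151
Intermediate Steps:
I(D) = D*(20 + D) (I(D) = D*(D + 20) = D*(20 + D))
I((2*2 + 1)*(2 - 3))/53 = (((2*2 + 1)*(2 - 3))*(20 + (2*2 + 1)*(2 - 3)))/53 = (((4 + 1)*(-1))*(20 + (4 + 1)*(-1)))*(1/53) = ((5*(-1))*(20 + 5*(-1)))*(1/53) = -5*(20 - 5)*(1/53) = -5*15*(1/53) = -75*1/53 = -75/53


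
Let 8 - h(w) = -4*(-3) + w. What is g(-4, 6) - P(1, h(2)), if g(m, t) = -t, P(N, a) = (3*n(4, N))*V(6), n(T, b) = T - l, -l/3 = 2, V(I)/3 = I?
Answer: -546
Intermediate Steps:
V(I) = 3*I
l = -6 (l = -3*2 = -6)
n(T, b) = 6 + T (n(T, b) = T - 1*(-6) = T + 6 = 6 + T)
h(w) = -4 - w (h(w) = 8 - (-4*(-3) + w) = 8 - (12 + w) = 8 + (-12 - w) = -4 - w)
P(N, a) = 540 (P(N, a) = (3*(6 + 4))*(3*6) = (3*10)*18 = 30*18 = 540)
g(-4, 6) - P(1, h(2)) = -1*6 - 1*540 = -6 - 540 = -546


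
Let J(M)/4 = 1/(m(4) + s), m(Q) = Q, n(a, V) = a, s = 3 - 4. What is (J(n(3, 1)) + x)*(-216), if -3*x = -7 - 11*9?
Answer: -7920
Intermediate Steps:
s = -1
J(M) = 4/3 (J(M) = 4/(4 - 1) = 4/3)
x = 106/3 (x = -(-7 - 11*9)/3 = -(-7 - 99)/3 = -⅓*(-106) = 106/3 ≈ 35.333)
(J(n(3, 1)) + x)*(-216) = (4/3 + 106/3)*(-216) = (110/3)*(-216) = -7920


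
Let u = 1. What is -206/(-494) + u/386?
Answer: 40005/95342 ≈ 0.41959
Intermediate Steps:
-206/(-494) + u/386 = -206/(-494) + 1/386 = -206*(-1/494) + 1*(1/386) = 103/247 + 1/386 = 40005/95342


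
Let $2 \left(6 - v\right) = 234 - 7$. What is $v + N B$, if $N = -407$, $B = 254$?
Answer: $- \frac{206971}{2} \approx -1.0349 \cdot 10^{5}$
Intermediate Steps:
$v = - \frac{215}{2}$ ($v = 6 - \frac{234 - 7}{2} = 6 - \frac{227}{2} = - \frac{215}{2} \approx -107.5$)
$v + N B = - \frac{215}{2} - 103378 = - \frac{206971}{2}$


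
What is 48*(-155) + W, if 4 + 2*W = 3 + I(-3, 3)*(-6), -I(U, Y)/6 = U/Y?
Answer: -14917/2 ≈ -7458.5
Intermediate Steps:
I(U, Y) = -6*U/Y
W = -37/2 (W = -2 + (3 - 6*(-3)/3*(-6))/2 = -2 + (3 - 6*(-3)*⅓*(-6))/2 = -2 + (3 + 6*(-6))/2 = -2 + (3 - 36)/2 = -2 + (½)*(-33) = -2 - 33/2 = -37/2 ≈ -18.500)
48*(-155) + W = 48*(-155) - 37/2 = -7440 - 37/2 = -14917/2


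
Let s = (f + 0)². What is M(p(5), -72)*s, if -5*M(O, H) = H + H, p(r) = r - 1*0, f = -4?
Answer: 2304/5 ≈ 460.80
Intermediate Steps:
p(r) = r (p(r) = r + 0 = r)
M(O, H) = -2*H/5 (M(O, H) = -(H + H)/5 = -2*H/5)
s = 16 (s = (-4 + 0)² = (-4)² = 16)
M(p(5), -72)*s = -⅖*(-72)*16 = (144/5)*16 = 2304/5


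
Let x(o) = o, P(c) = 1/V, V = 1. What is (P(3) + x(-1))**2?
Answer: 0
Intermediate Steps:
P(c) = 1 (P(c) = 1/1 = 1)
(P(3) + x(-1))**2 = (1 - 1)**2 = 0**2 = 0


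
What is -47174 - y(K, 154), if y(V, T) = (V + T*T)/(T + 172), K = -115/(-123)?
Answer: -1894500235/40098 ≈ -47247.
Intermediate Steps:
K = 115/123 (K = -115*(-1/123) = 115/123 ≈ 0.93496)
y(V, T) = (V + T²)/(172 + T)
-47174 - y(K, 154) = -47174 - (115/123 + 154²)/(172 + 154) = -47174 - (115/123 + 23716)/326 = -47174 - 2917183/(326*123) = -47174 - 1*2917183/40098 = -47174 - 2917183/40098 = -1894500235/40098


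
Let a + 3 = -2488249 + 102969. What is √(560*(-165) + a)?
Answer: I*√2477683 ≈ 1574.1*I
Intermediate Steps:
a = -2385283 (a = -3 + (-2488249 + 102969) = -3 - 2385280 = -2385283)
√(560*(-165) + a) = √(560*(-165) - 2385283) = √(-92400 - 2385283) = √(-2477683) = I*√2477683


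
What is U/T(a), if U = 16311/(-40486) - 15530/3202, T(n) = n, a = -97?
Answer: 340487701/6287354342 ≈ 0.054154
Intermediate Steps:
U = -340487701/64818086 (U = 16311*(-1/40486) - 15530*1/3202 = -16311/40486 - 7765/1601 = -340487701/64818086 ≈ -5.2530)
U/T(a) = -340487701/64818086/(-97) = -340487701/64818086*(-1/97) = 340487701/6287354342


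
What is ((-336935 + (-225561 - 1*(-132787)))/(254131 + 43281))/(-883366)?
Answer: 429709/262723648792 ≈ 1.6356e-6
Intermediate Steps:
((-336935 + (-225561 - 1*(-132787)))/(254131 + 43281))/(-883366) = ((-336935 + (-225561 + 132787))/297412)*(-1/883366) = ((-336935 - 92774)*(1/297412))*(-1/883366) = -429709*1/297412*(-1/883366) = -429709/297412*(-1/883366) = 429709/262723648792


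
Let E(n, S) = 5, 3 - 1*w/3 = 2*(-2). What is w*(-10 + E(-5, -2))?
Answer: -105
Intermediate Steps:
w = 21 (w = 9 - 6*(-2) = 9 - 3*(-4) = 9 + 12 = 21)
w*(-10 + E(-5, -2)) = 21*(-10 + 5) = 21*(-5) = -105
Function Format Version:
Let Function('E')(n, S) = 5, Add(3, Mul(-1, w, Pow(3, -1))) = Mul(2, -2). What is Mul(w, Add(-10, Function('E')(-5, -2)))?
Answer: -105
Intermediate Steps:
w = 21 (w = Add(9, Mul(-3, Mul(2, -2))) = Add(9, Mul(-3, -4)) = Add(9, 12) = 21)
Mul(w, Add(-10, Function('E')(-5, -2))) = Mul(21, Add(-10, 5)) = Mul(21, -5) = -105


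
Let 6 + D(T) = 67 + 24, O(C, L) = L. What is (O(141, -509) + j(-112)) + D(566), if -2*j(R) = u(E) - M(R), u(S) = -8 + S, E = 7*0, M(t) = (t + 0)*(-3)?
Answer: -252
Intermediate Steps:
M(t) = -3*t (M(t) = t*(-3) = -3*t)
E = 0
j(R) = 4 - 3*R/2 (j(R) = -((-8 + 0) - (-3)*R)/2 = -(-8 + 3*R)/2 = 4 - 3*R/2)
D(T) = 85 (D(T) = -6 + (67 + 24) = -6 + 91 = 85)
(O(141, -509) + j(-112)) + D(566) = (-509 + (4 - 3/2*(-112))) + 85 = (-509 + (4 + 168)) + 85 = (-509 + 172) + 85 = -337 + 85 = -252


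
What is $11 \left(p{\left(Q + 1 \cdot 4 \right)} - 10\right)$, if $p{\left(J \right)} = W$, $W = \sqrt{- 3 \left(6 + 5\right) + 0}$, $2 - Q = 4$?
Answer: $-110 + 11 i \sqrt{33} \approx -110.0 + 63.19 i$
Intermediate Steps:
$Q = -2$ ($Q = 2 - 4 = -2$)
$W = i \sqrt{33}$ ($W = \sqrt{\left(-3\right) 11 + 0} = \sqrt{-33 + 0} = \sqrt{-33} = i \sqrt{33} \approx 5.7446 i$)
$p{\left(J \right)} = i \sqrt{33}$
$11 \left(p{\left(Q + 1 \cdot 4 \right)} - 10\right) = 11 \left(i \sqrt{33} - 10\right) = 11 \left(-10 + i \sqrt{33}\right) = -110 + 11 i \sqrt{33}$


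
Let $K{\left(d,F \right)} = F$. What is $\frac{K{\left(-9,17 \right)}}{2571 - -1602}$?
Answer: $\frac{17}{4173} \approx 0.0040738$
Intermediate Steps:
$\frac{K{\left(-9,17 \right)}}{2571 - -1602} = \frac{1}{2571 - -1602} \cdot 17 = \frac{1}{2571 + 1602} \cdot 17 = \frac{1}{4173} \cdot 17 = \frac{17}{4173}$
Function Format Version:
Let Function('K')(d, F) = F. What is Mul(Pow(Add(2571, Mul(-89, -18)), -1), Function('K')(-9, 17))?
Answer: Rational(17, 4173) ≈ 0.0040738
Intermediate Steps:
Mul(Pow(Add(2571, Mul(-89, -18)), -1), Function('K')(-9, 17)) = Mul(Pow(Add(2571, Mul(-89, -18)), -1), 17) = Mul(Pow(Add(2571, 1602), -1), 17) = Mul(Pow(4173, -1), 17) = Mul(Rational(1, 4173), 17) = Rational(17, 4173)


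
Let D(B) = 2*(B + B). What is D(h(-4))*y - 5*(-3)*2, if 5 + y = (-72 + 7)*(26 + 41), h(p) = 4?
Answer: -69730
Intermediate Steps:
D(B) = 4*B (D(B) = 2*(2*B) = 4*B)
y = -4360 (y = -5 + (-72 + 7)*(26 + 41) = -5 - 65*67 = -5 - 4355 = -4360)
D(h(-4))*y - 5*(-3)*2 = (4*4)*(-4360) - 5*(-3)*2 = 16*(-4360) + 15*2 = -69760 + 30 = -69730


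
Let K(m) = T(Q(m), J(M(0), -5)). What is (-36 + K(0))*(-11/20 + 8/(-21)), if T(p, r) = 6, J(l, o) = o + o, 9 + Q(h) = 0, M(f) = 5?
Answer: 391/14 ≈ 27.929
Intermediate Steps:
Q(h) = -9 (Q(h) = -9 + 0 = -9)
J(l, o) = 2*o
K(m) = 6
(-36 + K(0))*(-11/20 + 8/(-21)) = (-36 + 6)*(-11/20 + 8/(-21)) = -30*(-11*1/20 + 8*(-1/21)) = -30*(-11/20 - 8/21) = -30*(-391/420) = 391/14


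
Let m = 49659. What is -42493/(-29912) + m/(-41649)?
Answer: 94796983/415268296 ≈ 0.22828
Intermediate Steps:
-42493/(-29912) + m/(-41649) = -42493/(-29912) + 49659/(-41649) = -42493*(-1/29912) + 49659*(-1/41649) = 42493/29912 - 16553/13883 = 94796983/415268296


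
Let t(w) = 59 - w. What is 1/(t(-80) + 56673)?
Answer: 1/56812 ≈ 1.7602e-5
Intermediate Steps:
1/(t(-80) + 56673) = 1/((59 - 1*(-80)) + 56673) = 1/((59 + 80) + 56673) = 1/(139 + 56673) = 1/56812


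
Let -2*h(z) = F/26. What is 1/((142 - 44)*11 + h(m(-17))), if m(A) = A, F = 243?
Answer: 52/55813 ≈ 0.00093168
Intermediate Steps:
h(z) = -243/52 (h(z) = -243/(2*26) = -½*243/26 = -243/52)
1/((142 - 44)*11 + h(m(-17))) = 1/((142 - 44)*11 - 243/52) = 1/(98*11 - 243/52) = 1/(1078 - 243/52) = 1/(55813/52) = 52/55813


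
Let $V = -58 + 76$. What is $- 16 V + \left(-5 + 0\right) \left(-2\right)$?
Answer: $-278$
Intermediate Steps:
$V = 18$
$- 16 V + \left(-5 + 0\right) \left(-2\right) = \left(-16\right) 18 + \left(-5 + 0\right) \left(-2\right) = -288 - -10 = -288 + 10 = -278$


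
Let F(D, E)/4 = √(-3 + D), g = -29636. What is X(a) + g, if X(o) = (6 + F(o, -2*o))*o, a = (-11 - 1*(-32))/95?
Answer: -2815294/95 + 168*I*√6270/9025 ≈ -29635.0 + 1.474*I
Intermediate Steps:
F(D, E) = 4*√(-3 + D)
a = 21/95 (a = (-11 + 32)*(1/95) = 21*(1/95) = 21/95 ≈ 0.22105)
X(o) = o*(6 + 4*√(-3 + o)) (X(o) = (6 + 4*√(-3 + o))*o = o*(6 + 4*√(-3 + o)))
X(a) + g = 2*(21/95)*(3 + 2*√(-3 + 21/95)) - 29636 = 2*(21/95)*(3 + 2*√(-264/95)) - 29636 = 2*(21/95)*(3 + 2*(2*I*√6270/95)) - 29636 = 2*(21/95)*(3 + 4*I*√6270/95) - 29636 = (126/95 + 168*I*√6270/9025) - 29636 = -2815294/95 + 168*I*√6270/9025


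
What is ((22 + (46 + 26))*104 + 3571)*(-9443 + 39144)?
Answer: 396419247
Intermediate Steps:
((22 + (46 + 26))*104 + 3571)*(-9443 + 39144) = ((22 + 72)*104 + 3571)*29701 = (94*104 + 3571)*29701 = (9776 + 3571)*29701 = 13347*29701 = 396419247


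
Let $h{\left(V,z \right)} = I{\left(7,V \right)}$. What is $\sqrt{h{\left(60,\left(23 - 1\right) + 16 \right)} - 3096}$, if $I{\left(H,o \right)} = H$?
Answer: $i \sqrt{3089} \approx 55.579 i$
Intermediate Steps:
$h{\left(V,z \right)} = 7$
$\sqrt{h{\left(60,\left(23 - 1\right) + 16 \right)} - 3096} = \sqrt{7 - 3096} = \sqrt{-3089} = i \sqrt{3089}$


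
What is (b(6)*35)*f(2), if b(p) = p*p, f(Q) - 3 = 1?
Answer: 5040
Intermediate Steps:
f(Q) = 4 (f(Q) = 3 + 1 = 4)
b(p) = p²
(b(6)*35)*f(2) = (6²*35)*4 = (36*35)*4 = 1260*4 = 5040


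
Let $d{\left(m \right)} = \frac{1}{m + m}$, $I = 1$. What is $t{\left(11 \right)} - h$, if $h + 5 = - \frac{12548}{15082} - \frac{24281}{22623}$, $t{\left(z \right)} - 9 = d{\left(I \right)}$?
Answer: $\frac{742273}{45246} \approx 16.405$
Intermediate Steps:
$d{\left(m \right)} = \frac{1}{2 m}$
$t{\left(z \right)} = \frac{19}{2}$ ($t{\left(z \right)} = 9 + \frac{1}{2 \cdot 1} = 9 + \frac{1}{2} \cdot 1 = 9 + \frac{1}{2} = \frac{19}{2}$)
$h = - \frac{156218}{22623}$ ($h = -5 - \left(\frac{6274}{7541} + \frac{24281}{22623}\right) = -5 - \frac{43103}{22623} = - \frac{156218}{22623} \approx -6.9053$)
$t{\left(11 \right)} - h = \frac{19}{2} - - \frac{156218}{22623} = \frac{19}{2} + \frac{156218}{22623} = \frac{742273}{45246}$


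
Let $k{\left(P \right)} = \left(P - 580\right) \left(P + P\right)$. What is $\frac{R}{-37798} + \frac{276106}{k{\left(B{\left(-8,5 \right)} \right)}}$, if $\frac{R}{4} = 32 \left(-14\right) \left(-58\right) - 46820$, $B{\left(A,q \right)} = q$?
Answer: $- \frac{2489256647}{54334625} \approx -45.813$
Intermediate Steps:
$k{\left(P \right)} = 2 P \left(-580 + P\right)$ ($k{\left(P \right)} = \left(-580 + P\right) 2 P = 2 P \left(-580 + P\right)$)
$R = -83344$ ($R = 4 \left(32 \left(-14\right) \left(-58\right) - 46820\right) = 4 \left(\left(-448\right) \left(-58\right) - 46820\right) = 4 \left(25984 - 46820\right) = 4 \left(-20836\right) = -83344$)
$\frac{R}{-37798} + \frac{276106}{k{\left(B{\left(-8,5 \right)} \right)}} = - \frac{83344}{-37798} + \frac{276106}{2 \cdot 5 \left(-580 + 5\right)} = \left(-83344\right) \left(- \frac{1}{37798}\right) + \frac{276106}{2 \cdot 5 \left(-575\right)} = \frac{41672}{18899} + \frac{276106}{-5750} = \frac{41672}{18899} + 276106 \left(- \frac{1}{5750}\right) = \frac{41672}{18899} - \frac{138053}{2875} = - \frac{2489256647}{54334625}$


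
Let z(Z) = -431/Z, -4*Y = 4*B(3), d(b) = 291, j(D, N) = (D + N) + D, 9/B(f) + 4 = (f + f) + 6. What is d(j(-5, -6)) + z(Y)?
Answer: 6067/9 ≈ 674.11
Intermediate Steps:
B(f) = 9/(2 + 2*f) (B(f) = 9/(-4 + ((f + f) + 6)) = 9/(-4 + (2*f + 6)) = 9/(-4 + (6 + 2*f)) = 9/(2 + 2*f))
j(D, N) = N + 2*D
Y = -9/8 (Y = -9/(2*(1 + 3)) = -9/(2*4) = -9/8 ≈ -1.1250)
d(j(-5, -6)) + z(Y) = 291 - 431/(-9/8) = 291 - 431*(-8/9) = 291 + 3448/9 = 6067/9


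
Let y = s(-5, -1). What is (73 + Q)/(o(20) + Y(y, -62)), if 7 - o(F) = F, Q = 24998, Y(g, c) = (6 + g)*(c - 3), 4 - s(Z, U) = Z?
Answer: -25071/988 ≈ -25.376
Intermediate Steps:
s(Z, U) = 4 - Z
y = 9 (y = 4 - 1*(-5) = 4 + 5 = 9)
Y(g, c) = (-3 + c)*(6 + g) (Y(g, c) = (6 + g)*(-3 + c) = (-3 + c)*(6 + g))
o(F) = 7 - F
(73 + Q)/(o(20) + Y(y, -62)) = (73 + 24998)/((7 - 1*20) + (-18 - 3*9 + 6*(-62) - 62*9)) = 25071/((7 - 20) + (-18 - 27 - 372 - 558)) = 25071/(-13 - 975) = 25071/(-988) = 25071*(-1/988) = -25071/988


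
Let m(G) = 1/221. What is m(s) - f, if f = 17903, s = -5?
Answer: -3956562/221 ≈ -17903.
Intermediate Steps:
m(G) = 1/221
m(s) - f = 1/221 - 1*17903 = 1/221 - 17903 = -3956562/221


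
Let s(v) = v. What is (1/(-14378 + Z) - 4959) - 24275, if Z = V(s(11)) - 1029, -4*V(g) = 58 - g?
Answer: -1803006954/61675 ≈ -29234.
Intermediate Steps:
V(g) = -29/2 + g/4 (V(g) = -(58 - g)/4 = -29/2 + g/4)
Z = -4163/4 (Z = (-29/2 + (¼)*11) - 1029 = (-29/2 + 11/4) - 1029 = -47/4 - 1029 = -4163/4 ≈ -1040.8)
(1/(-14378 + Z) - 4959) - 24275 = (1/(-14378 - 4163/4) - 4959) - 24275 = (1/(-61675/4) - 4959) - 24275 = (-4/61675 - 4959) - 24275 = -305846329/61675 - 24275 = -1803006954/61675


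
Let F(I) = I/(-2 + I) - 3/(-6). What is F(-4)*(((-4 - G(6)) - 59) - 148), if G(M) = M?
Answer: -1519/6 ≈ -253.17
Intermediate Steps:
F(I) = ½ + I/(-2 + I) (F(I) = I/(-2 + I) - 3*(-⅙) = I/(-2 + I) + ½ = ½ + I/(-2 + I))
F(-4)*(((-4 - G(6)) - 59) - 148) = ((-2 + 3*(-4))/(2*(-2 - 4)))*(((-4 - 1*6) - 59) - 148) = ((½)*(-2 - 12)/(-6))*(((-4 - 6) - 59) - 148) = ((½)*(-⅙)*(-14))*((-10 - 59) - 148) = 7*(-69 - 148)/6 = (7/6)*(-217) = -1519/6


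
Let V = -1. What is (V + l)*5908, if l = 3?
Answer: 11816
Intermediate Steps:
(V + l)*5908 = (-1 + 3)*5908 = 2*5908 = 11816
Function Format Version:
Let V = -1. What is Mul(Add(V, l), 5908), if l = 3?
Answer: 11816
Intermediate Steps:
Mul(Add(V, l), 5908) = Mul(Add(-1, 3), 5908) = Mul(2, 5908) = 11816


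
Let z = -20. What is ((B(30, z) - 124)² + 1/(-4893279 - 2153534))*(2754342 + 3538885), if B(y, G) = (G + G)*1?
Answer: 1192762125394686469/7046813 ≈ 1.6926e+11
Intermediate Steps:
B(y, G) = 2*G (B(y, G) = (2*G)*1 = 2*G)
((B(30, z) - 124)² + 1/(-4893279 - 2153534))*(2754342 + 3538885) = ((2*(-20) - 124)² + 1/(-4893279 - 2153534))*(2754342 + 3538885) = ((-40 - 124)² + 1/(-7046813))*6293227 = ((-164)² - 1/7046813)*6293227 = (26896 - 1/7046813)*6293227 = (189531082447/7046813)*6293227 = 1192762125394686469/7046813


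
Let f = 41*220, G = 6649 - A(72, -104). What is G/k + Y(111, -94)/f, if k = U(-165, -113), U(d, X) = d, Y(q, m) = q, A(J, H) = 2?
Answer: -217955/5412 ≈ -40.273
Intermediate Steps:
G = 6647 (G = 6649 - 1*2 = 6649 - 2 = 6647)
k = -165
f = 9020
G/k + Y(111, -94)/f = 6647/(-165) + 111/9020 = 6647*(-1/165) + 111*(1/9020) = -6647/165 + 111/9020 = -217955/5412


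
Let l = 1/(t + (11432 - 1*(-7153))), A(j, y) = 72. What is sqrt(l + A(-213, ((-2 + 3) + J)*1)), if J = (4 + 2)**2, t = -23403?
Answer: sqrt(1671340110)/4818 ≈ 8.4853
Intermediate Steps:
J = 36 (J = 6**2 = 36)
l = -1/4818 (l = 1/(-23403 + (11432 - 1*(-7153))) = 1/(-23403 + (11432 + 7153)) = 1/(-23403 + 18585) = 1/(-4818) = -1/4818 ≈ -0.00020756)
sqrt(l + A(-213, ((-2 + 3) + J)*1)) = sqrt(-1/4818 + 72) = sqrt(346895/4818) = sqrt(1671340110)/4818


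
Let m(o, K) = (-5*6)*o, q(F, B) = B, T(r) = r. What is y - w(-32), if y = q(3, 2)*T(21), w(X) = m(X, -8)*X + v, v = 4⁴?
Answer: 30506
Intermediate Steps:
m(o, K) = -30*o
v = 256
w(X) = 256 - 30*X² (w(X) = (-30*X)*X + 256 = -30*X² + 256 = 256 - 30*X²)
y = 42 (y = 2*21 = 42)
y - w(-32) = 42 - (256 - 30*(-32)²) = 42 - (256 - 30*1024) = 42 - (256 - 30720) = 42 - 1*(-30464) = 42 + 30464 = 30506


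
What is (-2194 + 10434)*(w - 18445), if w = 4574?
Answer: -114297040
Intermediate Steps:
(-2194 + 10434)*(w - 18445) = (-2194 + 10434)*(4574 - 18445) = 8240*(-13871) = -114297040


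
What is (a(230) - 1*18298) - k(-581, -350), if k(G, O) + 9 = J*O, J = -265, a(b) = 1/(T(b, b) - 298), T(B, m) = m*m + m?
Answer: -5866412447/52832 ≈ -1.1104e+5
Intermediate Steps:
T(B, m) = m + m² (T(B, m) = m² + m = m + m²)
a(b) = 1/(-298 + b*(1 + b)) (a(b) = 1/(b*(1 + b) - 298) = 1/(-298 + b*(1 + b)))
k(G, O) = -9 - 265*O
(a(230) - 1*18298) - k(-581, -350) = (1/(-298 + 230*(1 + 230)) - 1*18298) - (-9 - 265*(-350)) = (1/(-298 + 230*231) - 18298) - (-9 + 92750) = (1/(-298 + 53130) - 18298) - 1*92741 = (1/52832 - 18298) - 92741 = -966719935/52832 - 92741 = -5866412447/52832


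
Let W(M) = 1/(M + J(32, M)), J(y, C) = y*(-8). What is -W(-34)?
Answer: 1/290 ≈ 0.0034483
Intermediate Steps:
J(y, C) = -8*y
W(M) = 1/(-256 + M) (W(M) = 1/(M - 8*32) = 1/(M - 256) = 1/(-256 + M))
-W(-34) = -1/(-256 - 34) = -1/(-290) = -1*(-1/290) = 1/290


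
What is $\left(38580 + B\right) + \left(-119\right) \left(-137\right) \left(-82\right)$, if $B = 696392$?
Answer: $-601874$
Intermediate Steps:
$\left(38580 + B\right) + \left(-119\right) \left(-137\right) \left(-82\right) = \left(38580 + 696392\right) + \left(-119\right) \left(-137\right) \left(-82\right) = 734972 + 16303 \left(-82\right) = 734972 - 1336846 = -601874$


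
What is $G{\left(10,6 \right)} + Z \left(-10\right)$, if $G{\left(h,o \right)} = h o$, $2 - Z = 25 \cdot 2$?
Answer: $540$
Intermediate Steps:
$Z = -48$ ($Z = 2 - 25 \cdot 2 = 2 - 50 = -48$)
$G{\left(10,6 \right)} + Z \left(-10\right) = 10 \cdot 6 - -480 = 60 + 480 = 540$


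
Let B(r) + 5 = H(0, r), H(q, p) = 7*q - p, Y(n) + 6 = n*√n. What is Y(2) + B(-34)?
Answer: 23 + 2*√2 ≈ 25.828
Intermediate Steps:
Y(n) = -6 + n^(3/2) (Y(n) = -6 + n*√n = -6 + n^(3/2))
H(q, p) = -p + 7*q
B(r) = -5 - r (B(r) = -5 + (-r + 7*0) = -5 + (-r + 0) = -5 - r)
Y(2) + B(-34) = (-6 + 2^(3/2)) + (-5 - 1*(-34)) = (-6 + 2*√2) + (-5 + 34) = (-6 + 2*√2) + 29 = 23 + 2*√2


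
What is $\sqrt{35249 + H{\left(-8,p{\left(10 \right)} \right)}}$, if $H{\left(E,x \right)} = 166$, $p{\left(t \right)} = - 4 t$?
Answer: $3 \sqrt{3935} \approx 188.19$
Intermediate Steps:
$\sqrt{35249 + H{\left(-8,p{\left(10 \right)} \right)}} = \sqrt{35249 + 166} = \sqrt{35415} = 3 \sqrt{3935}$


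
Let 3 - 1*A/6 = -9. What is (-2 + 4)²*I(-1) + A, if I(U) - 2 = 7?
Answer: 108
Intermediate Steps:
I(U) = 9 (I(U) = 2 + 7 = 9)
A = 72 (A = 18 - 6*(-9) = 18 + 54 = 72)
(-2 + 4)²*I(-1) + A = (-2 + 4)²*9 + 72 = 2²*9 + 72 = 4*9 + 72 = 36 + 72 = 108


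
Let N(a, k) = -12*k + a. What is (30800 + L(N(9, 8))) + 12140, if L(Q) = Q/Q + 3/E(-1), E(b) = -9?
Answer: 128822/3 ≈ 42941.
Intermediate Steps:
N(a, k) = a - 12*k
L(Q) = ⅔ (L(Q) = Q/Q + 3/(-9) = 1 + 3*(-⅑) = 1 - ⅓ = ⅔)
(30800 + L(N(9, 8))) + 12140 = (30800 + ⅔) + 12140 = 92402/3 + 12140 = 128822/3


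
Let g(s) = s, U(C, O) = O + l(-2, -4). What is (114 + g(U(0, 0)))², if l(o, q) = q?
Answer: 12100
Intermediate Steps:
U(C, O) = -4 + O (U(C, O) = O - 4 = -4 + O)
(114 + g(U(0, 0)))² = (114 + (-4 + 0))² = (114 - 4)² = 110² = 12100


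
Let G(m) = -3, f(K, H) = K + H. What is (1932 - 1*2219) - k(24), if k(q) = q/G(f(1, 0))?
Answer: -279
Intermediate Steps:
f(K, H) = H + K
k(q) = -q/3 (k(q) = q/(-3) = q*(-⅓) = -q/3)
(1932 - 1*2219) - k(24) = (1932 - 1*2219) - (-1)*24/3 = (1932 - 2219) - 1*(-8) = -287 + 8 = -279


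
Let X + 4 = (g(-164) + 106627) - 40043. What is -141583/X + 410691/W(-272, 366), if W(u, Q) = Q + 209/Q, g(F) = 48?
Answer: 9996052817773/8939145620 ≈ 1118.2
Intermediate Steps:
X = 66628 (X = -4 + ((48 + 106627) - 40043) = -4 + (106675 - 40043) = -4 + 66632 = 66628)
-141583/X + 410691/W(-272, 366) = -141583/66628 + 410691/(366 + 209/366) = -141583/66628 + 410691/(134165/366) = -141583/66628 + 410691*(366/134165) = -141583/66628 + 150312906/134165 = 9996052817773/8939145620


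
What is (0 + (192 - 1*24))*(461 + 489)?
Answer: 159600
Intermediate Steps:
(0 + (192 - 1*24))*(461 + 489) = (0 + (192 - 24))*950 = (0 + 168)*950 = 168*950 = 159600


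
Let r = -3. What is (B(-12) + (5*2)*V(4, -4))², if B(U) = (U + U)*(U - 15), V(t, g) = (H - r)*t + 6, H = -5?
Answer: 394384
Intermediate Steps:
V(t, g) = 6 - 2*t (V(t, g) = (-5 - 1*(-3))*t + 6 = (-5 + 3)*t + 6 = -2*t + 6 = 6 - 2*t)
B(U) = 2*U*(-15 + U) (B(U) = (2*U)*(-15 + U) = 2*U*(-15 + U))
(B(-12) + (5*2)*V(4, -4))² = (2*(-12)*(-15 - 12) + (5*2)*(6 - 2*4))² = (2*(-12)*(-27) + 10*(6 - 8))² = (648 + 10*(-2))² = (648 - 20)² = 628² = 394384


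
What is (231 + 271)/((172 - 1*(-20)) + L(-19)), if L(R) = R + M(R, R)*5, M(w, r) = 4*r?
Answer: -502/207 ≈ -2.4251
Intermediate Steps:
L(R) = 21*R (L(R) = R + (4*R)*5 = R + 20*R = 21*R)
(231 + 271)/((172 - 1*(-20)) + L(-19)) = (231 + 271)/((172 - 1*(-20)) + 21*(-19)) = 502/((172 + 20) - 399) = 502/(192 - 399) = 502/(-207) = 502*(-1/207) = -502/207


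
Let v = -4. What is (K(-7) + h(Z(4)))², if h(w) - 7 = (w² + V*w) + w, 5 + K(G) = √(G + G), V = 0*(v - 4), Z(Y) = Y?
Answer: (22 + I*√14)² ≈ 470.0 + 164.63*I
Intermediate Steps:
V = 0 (V = 0*(-4 - 4) = 0*(-8) = 0)
K(G) = -5 + √2*√G (K(G) = -5 + √(G + G) = -5 + √(2*G) = -5 + √2*√G)
h(w) = 7 + w + w² (h(w) = 7 + ((w² + 0*w) + w) = 7 + ((w² + 0) + w) = 7 + (w² + w) = 7 + (w + w²) = 7 + w + w²)
(K(-7) + h(Z(4)))² = ((-5 + √2*√(-7)) + (7 + 4 + 4²))² = ((-5 + √2*(I*√7)) + (7 + 4 + 16))² = ((-5 + I*√14) + 27)² = (22 + I*√14)²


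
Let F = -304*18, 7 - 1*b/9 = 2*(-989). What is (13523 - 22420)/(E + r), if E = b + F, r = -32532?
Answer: 1271/2877 ≈ 0.44178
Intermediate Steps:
b = 17865 (b = 63 - 18*(-989) = 63 - 9*(-1978) = 63 + 17802 = 17865)
F = -5472
E = 12393 (E = 17865 - 5472 = 12393)
(13523 - 22420)/(E + r) = (13523 - 22420)/(12393 - 32532) = -8897/(-20139) = -8897*(-1/20139) = 1271/2877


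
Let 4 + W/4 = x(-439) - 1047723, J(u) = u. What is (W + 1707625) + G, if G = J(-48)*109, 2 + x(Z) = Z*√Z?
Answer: -2488523 - 1756*I*√439 ≈ -2.4885e+6 - 36792.0*I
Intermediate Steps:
x(Z) = -2 + Z^(3/2) (x(Z) = -2 + Z*√Z = -2 + Z^(3/2))
G = -5232 (G = -48*109 = -5232)
W = -4190916 - 1756*I*√439 (W = -16 + 4*((-2 + (-439)^(3/2)) - 1047723) = -16 + 4*((-2 - 439*I*√439) - 1047723) = -16 + 4*(-1047725 - 439*I*√439) = -16 + (-4190900 - 1756*I*√439) = -4190916 - 1756*I*√439 ≈ -4.1909e+6 - 36792.0*I)
(W + 1707625) + G = ((-4190916 - 1756*I*√439) + 1707625) - 5232 = (-2483291 - 1756*I*√439) - 5232 = -2488523 - 1756*I*√439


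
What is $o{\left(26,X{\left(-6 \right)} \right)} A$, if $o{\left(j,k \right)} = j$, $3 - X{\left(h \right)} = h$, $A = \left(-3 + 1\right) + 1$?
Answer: $-26$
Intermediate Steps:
$A = -1$ ($A = -2 + 1 = -1$)
$X{\left(h \right)} = 3 - h$
$o{\left(26,X{\left(-6 \right)} \right)} A = 26 \left(-1\right) = -26$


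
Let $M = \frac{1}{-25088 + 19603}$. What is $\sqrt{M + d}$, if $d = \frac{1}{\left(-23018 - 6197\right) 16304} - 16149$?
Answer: $\frac{i \sqrt{275574499012012998551722005}}{130631132980} \approx 127.08 i$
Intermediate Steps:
$d = - \frac{7692113642641}{476321360}$ ($d = \frac{1}{-29215} \cdot \frac{1}{16304} - 16149 = \left(- \frac{1}{29215}\right) \frac{1}{16304} - 16149 = - \frac{1}{476321360} - 16149 = - \frac{7692113642641}{476321360} \approx -16149.0$)
$M = - \frac{1}{5485}$ ($M = \frac{1}{-5485} = - \frac{1}{5485} \approx -0.00018232$)
$\sqrt{M + d} = \sqrt{- \frac{1}{5485} - \frac{7692113642641}{476321360}} = \sqrt{- \frac{8438248761241449}{522524531920}} = \frac{i \sqrt{275574499012012998551722005}}{130631132980}$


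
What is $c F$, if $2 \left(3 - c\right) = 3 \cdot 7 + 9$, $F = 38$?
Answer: $-456$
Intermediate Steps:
$c = -12$ ($c = 3 - \frac{3 \cdot 7 + 9}{2} = 3 - \frac{21 + 9}{2} = 3 - 15 = -12$)
$c F = \left(-12\right) 38 = -456$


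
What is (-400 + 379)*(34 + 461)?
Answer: -10395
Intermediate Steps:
(-400 + 379)*(34 + 461) = -21*495 = -10395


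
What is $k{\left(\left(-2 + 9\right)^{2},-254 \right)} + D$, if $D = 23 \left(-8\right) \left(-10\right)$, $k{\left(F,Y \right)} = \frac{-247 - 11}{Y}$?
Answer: $\frac{233809}{127} \approx 1841.0$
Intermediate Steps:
$k{\left(F,Y \right)} = - \frac{258}{Y}$ ($k{\left(F,Y \right)} = \frac{-247 - 11}{Y} = - \frac{258}{Y}$)
$D = 1840$ ($D = \left(-184\right) \left(-10\right) = 1840$)
$k{\left(\left(-2 + 9\right)^{2},-254 \right)} + D = - \frac{258}{-254} + 1840 = \left(-258\right) \left(- \frac{1}{254}\right) + 1840 = \frac{129}{127} + 1840 = \frac{233809}{127}$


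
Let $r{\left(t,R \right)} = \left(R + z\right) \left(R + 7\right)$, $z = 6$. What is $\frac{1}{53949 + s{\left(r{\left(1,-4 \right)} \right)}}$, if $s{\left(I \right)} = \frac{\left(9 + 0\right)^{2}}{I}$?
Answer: $\frac{2}{107925} \approx 1.8531 \cdot 10^{-5}$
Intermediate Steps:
$r{\left(t,R \right)} = \left(6 + R\right) \left(7 + R\right)$ ($r{\left(t,R \right)} = \left(R + 6\right) \left(R + 7\right) = \left(6 + R\right) \left(7 + R\right)$)
$s{\left(I \right)} = \frac{81}{I}$ ($s{\left(I \right)} = \frac{9^{2}}{I} = \frac{81}{I}$)
$\frac{1}{53949 + s{\left(r{\left(1,-4 \right)} \right)}} = \frac{1}{53949 + \frac{81}{42 + \left(-4\right)^{2} + 13 \left(-4\right)}} = \frac{1}{53949 + \frac{81}{42 + 16 - 52}} = \frac{1}{53949 + \frac{81}{6}} = \frac{1}{53949 + 81 \cdot \frac{1}{6}} = \frac{1}{53949 + \frac{27}{2}} = \frac{1}{\frac{107925}{2}} = \frac{2}{107925}$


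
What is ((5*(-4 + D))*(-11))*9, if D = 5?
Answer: -495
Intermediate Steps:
((5*(-4 + D))*(-11))*9 = ((5*(-4 + 5))*(-11))*9 = ((5*1)*(-11))*9 = (5*(-11))*9 = -55*9 = -495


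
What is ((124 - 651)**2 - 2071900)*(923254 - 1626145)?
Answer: 1261106648361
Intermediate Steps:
((124 - 651)**2 - 2071900)*(923254 - 1626145) = ((-527)**2 - 2071900)*(-702891) = (277729 - 2071900)*(-702891) = -1794171*(-702891) = 1261106648361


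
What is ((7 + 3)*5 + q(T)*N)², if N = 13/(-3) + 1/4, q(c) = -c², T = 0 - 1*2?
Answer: 39601/9 ≈ 4400.1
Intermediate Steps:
T = -2 (T = 0 - 2 = -2)
N = -49/12 (N = 13*(-⅓) + 1*(¼) = -13/3 + ¼ = -49/12 ≈ -4.0833)
((7 + 3)*5 + q(T)*N)² = ((7 + 3)*5 - 1*(-2)²*(-49/12))² = (10*5 - 1*4*(-49/12))² = (50 - 4*(-49/12))² = (50 + 49/3)² = (199/3)² = 39601/9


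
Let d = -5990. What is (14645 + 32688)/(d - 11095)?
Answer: -47333/17085 ≈ -2.7704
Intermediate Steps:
(14645 + 32688)/(d - 11095) = (14645 + 32688)/(-5990 - 11095) = 47333/(-17085) = 47333*(-1/17085) = -47333/17085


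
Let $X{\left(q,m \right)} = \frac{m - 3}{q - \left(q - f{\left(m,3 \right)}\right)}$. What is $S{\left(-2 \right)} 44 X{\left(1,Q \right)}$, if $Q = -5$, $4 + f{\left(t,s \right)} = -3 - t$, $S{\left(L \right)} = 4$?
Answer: $704$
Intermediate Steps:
$f{\left(t,s \right)} = -7 - t$ ($f{\left(t,s \right)} = -4 - \left(3 + t\right) = -7 - t$)
$X{\left(q,m \right)} = \frac{-3 + m}{-7 - m}$ ($X{\left(q,m \right)} = \frac{m - 3}{q - \left(7 + m + q\right)} = \frac{-3 + m}{q - \left(7 + m + q\right)} = \frac{-3 + m}{-7 - m}$)
$S{\left(-2 \right)} 44 X{\left(1,Q \right)} = 4 \cdot 44 \frac{3 - -5}{7 - 5} = 176 \frac{3 + 5}{2} = 176 \cdot \frac{1}{2} \cdot 8 = 176 \cdot 4 = 704$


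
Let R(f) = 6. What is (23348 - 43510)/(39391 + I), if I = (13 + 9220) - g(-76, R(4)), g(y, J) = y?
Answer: -10081/24350 ≈ -0.41400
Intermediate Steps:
I = 9309 (I = (13 + 9220) - 1*(-76) = 9233 + 76 = 9309)
(23348 - 43510)/(39391 + I) = (23348 - 43510)/(39391 + 9309) = -20162/48700 = -20162*1/48700 = -10081/24350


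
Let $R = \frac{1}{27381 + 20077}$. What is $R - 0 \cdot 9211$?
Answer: $\frac{1}{47458} \approx 2.1071 \cdot 10^{-5}$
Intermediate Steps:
$R = \frac{1}{47458} \approx 2.1071 \cdot 10^{-5}$
$R - 0 \cdot 9211 = \frac{1}{47458} - 0 \cdot 9211 = \frac{1}{47458} - 0 = \frac{1}{47458} + 0 = \frac{1}{47458}$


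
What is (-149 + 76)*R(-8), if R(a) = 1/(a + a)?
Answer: 73/16 ≈ 4.5625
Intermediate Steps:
R(a) = 1/(2*a)
(-149 + 76)*R(-8) = (-149 + 76)*((½)/(-8)) = -73*(-1)/(2*8) = -73*(-1/16) = 73/16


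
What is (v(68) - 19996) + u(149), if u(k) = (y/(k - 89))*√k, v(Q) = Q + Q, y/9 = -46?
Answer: -19860 - 69*√149/10 ≈ -19944.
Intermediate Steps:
y = -414 (y = 9*(-46) = -414)
v(Q) = 2*Q
u(k) = -414*√k/(-89 + k) (u(k) = (-414/(k - 89))*√k = (-414/(-89 + k))*√k = -414*√k/(-89 + k))
(v(68) - 19996) + u(149) = (2*68 - 19996) - 414*√149/(-89 + 149) = (136 - 19996) - 414*√149/60 = -19860 - 414*√149*1/60 = -19860 - 69*√149/10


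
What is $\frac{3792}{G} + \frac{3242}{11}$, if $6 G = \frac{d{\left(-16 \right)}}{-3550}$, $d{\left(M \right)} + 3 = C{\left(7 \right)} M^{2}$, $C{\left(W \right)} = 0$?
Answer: $\frac{296158442}{11} \approx 2.6923 \cdot 10^{7}$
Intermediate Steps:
$d{\left(M \right)} = -3$ ($d{\left(M \right)} = -3 + 0 M^{2} = -3 + 0 = -3$)
$G = \frac{1}{7100}$ ($G = \frac{\left(-3\right) \frac{1}{-3550}}{6} = \frac{\left(-3\right) \left(- \frac{1}{3550}\right)}{6} = \frac{1}{6} \cdot \frac{3}{3550} = \frac{1}{7100} \approx 0.00014085$)
$\frac{3792}{G} + \frac{3242}{11} = 3792 \frac{1}{\frac{1}{7100}} + \frac{3242}{11} = 3792 \cdot 7100 + 3242 \cdot \frac{1}{11} = 26923200 + \frac{3242}{11} = \frac{296158442}{11}$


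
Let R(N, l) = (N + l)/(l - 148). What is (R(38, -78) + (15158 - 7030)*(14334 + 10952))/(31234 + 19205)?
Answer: 7741426908/1899869 ≈ 4074.7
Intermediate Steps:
R(N, l) = (N + l)/(-148 + l)
(R(38, -78) + (15158 - 7030)*(14334 + 10952))/(31234 + 19205) = ((38 - 78)/(-148 - 78) + (15158 - 7030)*(14334 + 10952))/(31234 + 19205) = (-40/(-226) + 8128*25286)/50439 = (-1/226*(-40) + 205524608)*(1/50439) = (20/113 + 205524608)*(1/50439) = (23224280724/113)*(1/50439) = 7741426908/1899869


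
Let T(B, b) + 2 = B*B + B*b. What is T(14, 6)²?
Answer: 77284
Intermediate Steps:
T(B, b) = -2 + B² + B*b (T(B, b) = -2 + (B*B + B*b) = -2 + (B² + B*b) = -2 + B² + B*b)
T(14, 6)² = (-2 + 14² + 14*6)² = (-2 + 196 + 84)² = 278² = 77284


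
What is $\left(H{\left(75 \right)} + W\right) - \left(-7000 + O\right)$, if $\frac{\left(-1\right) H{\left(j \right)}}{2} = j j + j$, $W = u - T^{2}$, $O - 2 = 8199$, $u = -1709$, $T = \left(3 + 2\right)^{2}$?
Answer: $-14935$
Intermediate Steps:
$T = 25$ ($T = 5^{2} = 25$)
$O = 8201$ ($O = 2 + 8199 = 8201$)
$W = -2334$ ($W = -1709 - 25^{2} = -1709 - 625 = -2334$)
$H{\left(j \right)} = - 2 j - 2 j^{2}$ ($H{\left(j \right)} = - 2 \left(j j + j\right) = - 2 \left(j^{2} + j\right) = - 2 \left(j + j^{2}\right) = - 2 j - 2 j^{2}$)
$\left(H{\left(75 \right)} + W\right) - \left(-7000 + O\right) = \left(\left(-2\right) 75 \left(1 + 75\right) - 2334\right) + \left(7000 - 8201\right) = \left(\left(-2\right) 75 \cdot 76 - 2334\right) + \left(7000 - 8201\right) = \left(-11400 - 2334\right) - 1201 = -13734 - 1201 = -14935$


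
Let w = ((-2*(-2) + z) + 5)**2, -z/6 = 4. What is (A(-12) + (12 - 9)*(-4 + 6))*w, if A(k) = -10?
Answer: -900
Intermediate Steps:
z = -24 (z = -6*4 = -24)
w = 225 (w = ((-2*(-2) - 24) + 5)**2 = ((4 - 24) + 5)**2 = (-20 + 5)**2 = (-15)**2 = 225)
(A(-12) + (12 - 9)*(-4 + 6))*w = (-10 + (12 - 9)*(-4 + 6))*225 = (-10 + 3*2)*225 = (-10 + 6)*225 = -4*225 = -900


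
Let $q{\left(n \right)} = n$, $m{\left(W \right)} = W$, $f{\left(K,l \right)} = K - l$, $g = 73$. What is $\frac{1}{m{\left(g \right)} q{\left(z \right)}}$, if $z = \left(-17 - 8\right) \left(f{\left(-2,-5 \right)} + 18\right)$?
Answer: $- \frac{1}{38325} \approx -2.6093 \cdot 10^{-5}$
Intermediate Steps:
$z = -525$ ($z = \left(-17 - 8\right) \left(\left(-2 - -5\right) + 18\right) = - 25 \left(\left(-2 + 5\right) + 18\right) = - 25 \left(3 + 18\right) = \left(-25\right) 21 = -525$)
$\frac{1}{m{\left(g \right)} q{\left(z \right)}} = \frac{1}{73 \left(-525\right)} = \frac{1}{-38325} = - \frac{1}{38325}$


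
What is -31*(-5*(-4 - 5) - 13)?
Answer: -992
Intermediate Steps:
-31*(-5*(-4 - 5) - 13) = -31*(-5*(-9) - 13) = -31*(45 - 13) = -31*32 = -992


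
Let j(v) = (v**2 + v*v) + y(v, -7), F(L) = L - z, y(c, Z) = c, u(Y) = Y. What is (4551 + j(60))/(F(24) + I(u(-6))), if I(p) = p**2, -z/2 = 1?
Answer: 381/2 ≈ 190.50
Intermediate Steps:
z = -2 (z = -2*1 = -2)
F(L) = 2 + L (F(L) = L - 1*(-2) = L + 2 = 2 + L)
j(v) = v + 2*v**2 (j(v) = (v**2 + v*v) + v = (v**2 + v**2) + v = 2*v**2 + v = v + 2*v**2)
(4551 + j(60))/(F(24) + I(u(-6))) = (4551 + 60*(1 + 2*60))/((2 + 24) + (-6)**2) = (4551 + 60*(1 + 120))/(26 + 36) = (4551 + 60*121)/62 = (4551 + 7260)*(1/62) = 11811*(1/62) = 381/2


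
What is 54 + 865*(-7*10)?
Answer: -60496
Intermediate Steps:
54 + 865*(-7*10) = 54 + 865*(-70) = 54 - 60550 = -60496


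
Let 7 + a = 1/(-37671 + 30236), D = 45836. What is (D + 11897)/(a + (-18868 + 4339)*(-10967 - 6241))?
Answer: 429244855/1858861710874 ≈ 0.00023092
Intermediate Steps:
a = -52046/7435 (a = -7 + 1/(-37671 + 30236) = -7 + 1/(-7435) = -7 - 1/7435 = -52046/7435 ≈ -7.0001)
(D + 11897)/(a + (-18868 + 4339)*(-10967 - 6241)) = (45836 + 11897)/(-52046/7435 + (-18868 + 4339)*(-10967 - 6241)) = 57733/(-52046/7435 - 14529*(-17208)) = 57733/(-52046/7435 + 250015032) = 57733/(1858861710874/7435) = 57733*(7435/1858861710874) = 429244855/1858861710874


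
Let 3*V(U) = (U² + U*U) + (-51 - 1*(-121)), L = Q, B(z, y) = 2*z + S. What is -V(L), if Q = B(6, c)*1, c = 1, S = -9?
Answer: -88/3 ≈ -29.333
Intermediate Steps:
B(z, y) = -9 + 2*z (B(z, y) = 2*z - 9 = -9 + 2*z)
Q = 3 (Q = (-9 + 2*6)*1 = (-9 + 12)*1 = 3*1 = 3)
L = 3
V(U) = 70/3 + 2*U²/3 (V(U) = ((U² + U*U) + (-51 - 1*(-121)))/3 = ((U² + U²) + (-51 + 121))/3 = (2*U² + 70)/3 = (70 + 2*U²)/3 = 70/3 + 2*U²/3)
-V(L) = -(70/3 + (⅔)*3²) = -(70/3 + (⅔)*9) = -(70/3 + 6) = -1*88/3 = -88/3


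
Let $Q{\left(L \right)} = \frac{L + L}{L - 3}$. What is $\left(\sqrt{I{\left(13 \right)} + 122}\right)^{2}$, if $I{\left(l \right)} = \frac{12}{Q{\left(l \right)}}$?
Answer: $\frac{1646}{13} \approx 126.62$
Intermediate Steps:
$Q{\left(L \right)} = \frac{2 L}{-3 + L}$
$I{\left(l \right)} = \frac{6 \left(-3 + l\right)}{l}$ ($I{\left(l \right)} = \frac{12}{2 l \frac{1}{-3 + l}} = 12 \frac{-3 + l}{2 l} = \frac{6 \left(-3 + l\right)}{l}$)
$\left(\sqrt{I{\left(13 \right)} + 122}\right)^{2} = \left(\sqrt{\left(6 - \frac{18}{13}\right) + 122}\right)^{2} = \left(\sqrt{\frac{60}{13} + 122}\right)^{2} = \left(\sqrt{\frac{1646}{13}}\right)^{2} = \left(\frac{\sqrt{21398}}{13}\right)^{2} = \frac{1646}{13}$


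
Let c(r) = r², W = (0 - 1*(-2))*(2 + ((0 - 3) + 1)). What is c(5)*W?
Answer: 0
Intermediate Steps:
W = 0 (W = (0 + 2)*(2 + (-3 + 1)) = 2*(2 - 2) = 2*0 = 0)
c(5)*W = 5²*0 = 25*0 = 0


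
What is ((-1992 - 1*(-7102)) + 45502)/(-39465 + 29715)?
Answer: -25306/4875 ≈ -5.1910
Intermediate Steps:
((-1992 - 1*(-7102)) + 45502)/(-39465 + 29715) = ((-1992 + 7102) + 45502)/(-9750) = (5110 + 45502)*(-1/9750) = 50612*(-1/9750) = -25306/4875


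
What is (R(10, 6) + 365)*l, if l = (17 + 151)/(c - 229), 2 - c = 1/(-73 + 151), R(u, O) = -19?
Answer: -4533984/17707 ≈ -256.06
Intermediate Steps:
c = 155/78 (c = 2 - 1/(-73 + 151) = 2 - 1/78 = 155/78 ≈ 1.9872)
l = -13104/17707 (l = (17 + 151)/(155/78 - 229) = 168/(-17707/78) = 168*(-78/17707) = -13104/17707 ≈ -0.74005)
(R(10, 6) + 365)*l = (-19 + 365)*(-13104/17707) = 346*(-13104/17707) = -4533984/17707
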